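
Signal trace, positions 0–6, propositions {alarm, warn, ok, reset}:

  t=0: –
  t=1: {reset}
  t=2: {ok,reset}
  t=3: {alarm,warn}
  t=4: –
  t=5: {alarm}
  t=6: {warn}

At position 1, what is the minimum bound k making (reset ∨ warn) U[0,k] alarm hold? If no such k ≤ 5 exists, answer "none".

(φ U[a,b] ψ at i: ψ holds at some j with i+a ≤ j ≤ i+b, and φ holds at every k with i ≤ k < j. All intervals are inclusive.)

2

Need earliest j ≥ 1 with alarm, and (reset ∨ warn) at every k in [1,j-1].
  j=1: rhs fails.
  j=2: rhs fails.
  j=3: rhs holds; lhs holds on [1,2]. k = 2.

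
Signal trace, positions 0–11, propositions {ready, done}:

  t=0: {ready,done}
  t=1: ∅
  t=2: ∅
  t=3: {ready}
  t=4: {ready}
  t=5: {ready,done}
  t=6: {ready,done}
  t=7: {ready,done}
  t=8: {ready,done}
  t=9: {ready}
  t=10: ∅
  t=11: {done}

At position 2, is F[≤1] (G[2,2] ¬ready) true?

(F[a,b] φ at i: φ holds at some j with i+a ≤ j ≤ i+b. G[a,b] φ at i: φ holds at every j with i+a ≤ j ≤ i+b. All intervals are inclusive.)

Check G[2,2] ¬ready at each j in [2,3]:
  j=2: fails at 4
  j=3: fails at 5
No position in the window satisfies it → formula fails.

False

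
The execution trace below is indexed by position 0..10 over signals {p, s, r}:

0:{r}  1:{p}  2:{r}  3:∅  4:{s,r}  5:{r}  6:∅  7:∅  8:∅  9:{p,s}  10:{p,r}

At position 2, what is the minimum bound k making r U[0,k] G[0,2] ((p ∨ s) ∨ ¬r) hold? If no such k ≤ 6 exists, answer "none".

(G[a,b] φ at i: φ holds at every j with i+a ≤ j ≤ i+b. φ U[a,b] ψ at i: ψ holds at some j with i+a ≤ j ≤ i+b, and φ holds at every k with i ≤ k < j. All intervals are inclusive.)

Need earliest j ≥ 2 with G[0,2] ((p ∨ s) ∨ ¬r), and r at every k in [2,j-1].
  j=2: rhs fails.
  j=3: rhs fails.
  j=4: rhs fails.
  j=5: rhs fails.
  j=6: rhs holds but lhs fails at k=3.
  j=7: rhs holds but lhs fails at k=3.
  j=8: rhs holds but lhs fails at k=3.
No witness within the range → none.

none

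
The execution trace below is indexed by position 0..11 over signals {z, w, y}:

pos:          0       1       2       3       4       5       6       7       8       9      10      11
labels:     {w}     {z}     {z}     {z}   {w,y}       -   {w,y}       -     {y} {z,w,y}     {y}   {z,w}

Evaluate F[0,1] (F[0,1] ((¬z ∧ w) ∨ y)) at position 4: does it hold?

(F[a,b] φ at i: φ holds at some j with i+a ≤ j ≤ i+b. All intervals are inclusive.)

Yes

Check F[0,1] ((¬z ∧ w) ∨ y) at each j in [4,5]:
  j=4: holds (witness at 4)
  j=5: holds (witness at 6)
Found at j=4 → formula holds.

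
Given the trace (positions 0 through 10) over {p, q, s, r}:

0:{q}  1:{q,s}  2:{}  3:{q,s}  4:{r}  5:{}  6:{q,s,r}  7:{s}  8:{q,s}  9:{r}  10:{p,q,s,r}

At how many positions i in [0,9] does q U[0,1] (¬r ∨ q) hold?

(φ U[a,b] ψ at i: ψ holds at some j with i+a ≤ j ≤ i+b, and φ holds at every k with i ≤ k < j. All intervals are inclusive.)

8

Evaluate at each i in [0,9]:
  i=0: ✓ (rhs at j=0)
  i=1: ✓ (rhs at j=1)
  i=2: ✓ (rhs at j=2)
  i=3: ✓ (rhs at j=3)
  i=4: ✗ (lhs fails at k=4 before rhs at j=5)
  i=5: ✓ (rhs at j=5)
  i=6: ✓ (rhs at j=6)
  i=7: ✓ (rhs at j=7)
  i=8: ✓ (rhs at j=8)
  i=9: ✗ (lhs fails at k=9 before rhs at j=10)
Positions where it holds: {0, 1, 2, 3, 5, 6, 7, 8} → 8.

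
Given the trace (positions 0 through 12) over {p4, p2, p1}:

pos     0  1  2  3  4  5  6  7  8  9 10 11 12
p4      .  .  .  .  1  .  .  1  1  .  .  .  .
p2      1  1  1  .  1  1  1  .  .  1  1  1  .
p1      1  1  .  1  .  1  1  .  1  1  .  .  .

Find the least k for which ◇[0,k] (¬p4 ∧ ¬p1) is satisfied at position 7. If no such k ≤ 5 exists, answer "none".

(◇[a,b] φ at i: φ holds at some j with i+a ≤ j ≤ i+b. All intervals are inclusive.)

3

Scan j = 7,8,… for (¬p4 ∧ ¬p1):
  j=7: fails
  j=8: fails
  j=9: fails
  j=10: holds
First hit at j=10, so smallest k = 10-7 = 3.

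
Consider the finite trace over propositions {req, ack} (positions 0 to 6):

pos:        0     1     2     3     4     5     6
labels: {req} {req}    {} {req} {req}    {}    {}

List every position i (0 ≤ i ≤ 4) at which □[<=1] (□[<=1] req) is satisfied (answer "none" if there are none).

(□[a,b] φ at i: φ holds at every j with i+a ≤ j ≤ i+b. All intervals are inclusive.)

Evaluate at each i in [0,4]:
  i=0: ✗ (fails at j=1)
  i=1: ✗ (fails at j=1)
  i=2: ✗ (fails at j=2)
  i=3: ✗ (fails at j=4)
  i=4: ✗ (fails at j=4)

none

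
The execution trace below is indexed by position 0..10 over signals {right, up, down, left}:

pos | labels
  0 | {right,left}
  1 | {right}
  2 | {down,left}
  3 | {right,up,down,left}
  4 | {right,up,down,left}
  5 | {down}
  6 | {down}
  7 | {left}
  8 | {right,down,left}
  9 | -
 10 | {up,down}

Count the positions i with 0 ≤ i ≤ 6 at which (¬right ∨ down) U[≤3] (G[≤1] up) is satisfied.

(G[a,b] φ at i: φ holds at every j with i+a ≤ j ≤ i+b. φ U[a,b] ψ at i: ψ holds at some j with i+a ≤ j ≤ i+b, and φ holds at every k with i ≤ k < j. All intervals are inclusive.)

2

Evaluate at each i in [0,6]:
  i=0: ✗ (lhs fails at k=0 before rhs at j=3)
  i=1: ✗ (lhs fails at k=1 before rhs at j=3)
  i=2: ✓ (rhs at j=3; lhs holds on [2,2])
  i=3: ✓ (rhs at j=3)
  i=4: ✗ (no rhs in [4,7])
  i=5: ✗ (no rhs in [5,8])
  i=6: ✗ (no rhs in [6,9])
Positions where it holds: {2, 3} → 2.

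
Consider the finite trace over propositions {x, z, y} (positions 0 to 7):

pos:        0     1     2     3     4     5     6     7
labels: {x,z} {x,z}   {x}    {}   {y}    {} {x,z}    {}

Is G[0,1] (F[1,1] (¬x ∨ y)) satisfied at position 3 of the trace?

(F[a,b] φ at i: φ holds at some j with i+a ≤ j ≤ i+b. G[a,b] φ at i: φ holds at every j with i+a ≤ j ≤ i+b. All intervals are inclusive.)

Check F[1,1] (¬x ∨ y) at every j in [3,4]:
  j=3: holds (witness at 4)
  j=4: holds (witness at 5)
All positions satisfy it → formula holds.

True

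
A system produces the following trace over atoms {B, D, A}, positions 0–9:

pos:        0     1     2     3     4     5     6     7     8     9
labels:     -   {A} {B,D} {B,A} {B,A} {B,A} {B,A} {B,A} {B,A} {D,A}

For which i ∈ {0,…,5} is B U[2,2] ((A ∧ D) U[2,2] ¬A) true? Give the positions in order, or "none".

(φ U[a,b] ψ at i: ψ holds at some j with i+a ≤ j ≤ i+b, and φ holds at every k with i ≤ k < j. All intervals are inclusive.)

Evaluate at each i in [0,5]:
  i=0: ✗ (no rhs in [2,2])
  i=1: ✗ (no rhs in [3,3])
  i=2: ✗ (no rhs in [4,4])
  i=3: ✗ (no rhs in [5,5])
  i=4: ✗ (no rhs in [6,6])
  i=5: ✗ (no rhs in [7,7])

none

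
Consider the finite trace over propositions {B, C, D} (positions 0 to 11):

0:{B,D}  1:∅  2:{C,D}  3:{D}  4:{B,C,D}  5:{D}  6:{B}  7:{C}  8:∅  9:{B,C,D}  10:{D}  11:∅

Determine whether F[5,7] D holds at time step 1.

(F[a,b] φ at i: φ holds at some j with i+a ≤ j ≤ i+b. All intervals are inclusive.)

No

Check D at each j in [6,8]:
  j=6: false
  j=7: false
  j=8: false
No position in the window satisfies it → formula fails.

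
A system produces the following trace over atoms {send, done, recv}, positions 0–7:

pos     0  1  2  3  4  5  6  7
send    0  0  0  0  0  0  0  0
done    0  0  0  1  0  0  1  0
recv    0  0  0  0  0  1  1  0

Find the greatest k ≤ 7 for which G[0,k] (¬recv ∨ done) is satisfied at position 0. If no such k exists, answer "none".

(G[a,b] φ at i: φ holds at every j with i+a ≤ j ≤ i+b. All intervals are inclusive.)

(¬recv ∨ done) must hold from j=0 onward; find where it first fails.
  j=0: holds
  j=1: holds
  j=2: holds
  j=3: holds
  j=4: holds
  j=5: fails
Holds on [0,4], so largest k = 4.

4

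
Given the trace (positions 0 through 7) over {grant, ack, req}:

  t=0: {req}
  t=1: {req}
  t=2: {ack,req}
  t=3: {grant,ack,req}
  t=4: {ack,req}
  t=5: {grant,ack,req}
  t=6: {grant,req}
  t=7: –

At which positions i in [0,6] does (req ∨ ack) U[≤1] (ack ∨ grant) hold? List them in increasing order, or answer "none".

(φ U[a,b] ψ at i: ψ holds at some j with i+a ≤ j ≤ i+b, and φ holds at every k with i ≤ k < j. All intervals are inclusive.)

Evaluate at each i in [0,6]:
  i=0: ✗ (no rhs in [0,1])
  i=1: ✓ (rhs at j=2; lhs holds on [1,1])
  i=2: ✓ (rhs at j=2)
  i=3: ✓ (rhs at j=3)
  i=4: ✓ (rhs at j=4)
  i=5: ✓ (rhs at j=5)
  i=6: ✓ (rhs at j=6)

1, 2, 3, 4, 5, 6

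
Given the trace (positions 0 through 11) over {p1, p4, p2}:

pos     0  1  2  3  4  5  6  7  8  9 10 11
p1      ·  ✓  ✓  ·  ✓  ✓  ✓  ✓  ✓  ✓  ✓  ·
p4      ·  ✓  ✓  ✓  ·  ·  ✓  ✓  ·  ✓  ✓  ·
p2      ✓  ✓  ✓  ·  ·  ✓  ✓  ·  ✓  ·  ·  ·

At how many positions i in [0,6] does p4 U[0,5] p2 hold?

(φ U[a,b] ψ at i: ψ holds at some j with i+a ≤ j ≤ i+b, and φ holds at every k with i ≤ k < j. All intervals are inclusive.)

Evaluate at each i in [0,6]:
  i=0: ✓ (rhs at j=0)
  i=1: ✓ (rhs at j=1)
  i=2: ✓ (rhs at j=2)
  i=3: ✗ (lhs fails at k=4 before rhs at j=5)
  i=4: ✗ (lhs fails at k=4 before rhs at j=5)
  i=5: ✓ (rhs at j=5)
  i=6: ✓ (rhs at j=6)
Positions where it holds: {0, 1, 2, 5, 6} → 5.

5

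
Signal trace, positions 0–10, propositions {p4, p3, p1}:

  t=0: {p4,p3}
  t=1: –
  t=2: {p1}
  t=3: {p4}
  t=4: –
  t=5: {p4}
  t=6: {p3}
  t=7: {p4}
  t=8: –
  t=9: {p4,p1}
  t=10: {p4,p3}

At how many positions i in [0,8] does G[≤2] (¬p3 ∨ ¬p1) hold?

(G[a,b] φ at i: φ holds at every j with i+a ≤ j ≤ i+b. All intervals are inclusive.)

9

Evaluate at each i in [0,8]:
  i=0: ✓ (all of [0,2])
  i=1: ✓ (all of [1,3])
  i=2: ✓ (all of [2,4])
  i=3: ✓ (all of [3,5])
  i=4: ✓ (all of [4,6])
  i=5: ✓ (all of [5,7])
  i=6: ✓ (all of [6,8])
  i=7: ✓ (all of [7,9])
  i=8: ✓ (all of [8,10])
Positions where it holds: {0, 1, 2, 3, 4, 5, 6, 7, 8} → 9.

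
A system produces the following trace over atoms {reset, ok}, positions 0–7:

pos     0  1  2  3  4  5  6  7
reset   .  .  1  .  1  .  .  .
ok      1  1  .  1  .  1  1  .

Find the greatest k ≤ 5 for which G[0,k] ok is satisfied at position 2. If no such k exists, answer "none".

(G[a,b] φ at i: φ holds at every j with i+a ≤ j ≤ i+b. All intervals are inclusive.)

none

ok must hold from j=2 onward; find where it first fails.
  j=2: fails → no k works.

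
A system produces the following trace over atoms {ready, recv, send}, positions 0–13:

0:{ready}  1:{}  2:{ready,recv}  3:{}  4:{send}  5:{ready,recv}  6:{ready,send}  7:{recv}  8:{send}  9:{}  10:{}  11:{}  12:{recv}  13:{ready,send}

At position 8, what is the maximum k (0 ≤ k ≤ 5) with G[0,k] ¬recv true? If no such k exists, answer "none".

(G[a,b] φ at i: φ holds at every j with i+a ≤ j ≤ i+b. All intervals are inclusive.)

¬recv must hold from j=8 onward; find where it first fails.
  j=8: holds
  j=9: holds
  j=10: holds
  j=11: holds
  j=12: fails
Holds on [8,11], so largest k = 3.

3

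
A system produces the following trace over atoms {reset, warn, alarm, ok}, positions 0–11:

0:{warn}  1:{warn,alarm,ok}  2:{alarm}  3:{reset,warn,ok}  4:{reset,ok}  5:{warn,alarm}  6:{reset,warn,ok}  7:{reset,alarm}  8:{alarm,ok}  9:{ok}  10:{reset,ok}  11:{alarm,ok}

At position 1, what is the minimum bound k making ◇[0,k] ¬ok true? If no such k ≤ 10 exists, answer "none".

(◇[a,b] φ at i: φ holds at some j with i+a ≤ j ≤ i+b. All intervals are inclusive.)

Scan j = 1,2,… for ¬ok:
  j=1: fails
  j=2: holds
First hit at j=2, so smallest k = 2-1 = 1.

1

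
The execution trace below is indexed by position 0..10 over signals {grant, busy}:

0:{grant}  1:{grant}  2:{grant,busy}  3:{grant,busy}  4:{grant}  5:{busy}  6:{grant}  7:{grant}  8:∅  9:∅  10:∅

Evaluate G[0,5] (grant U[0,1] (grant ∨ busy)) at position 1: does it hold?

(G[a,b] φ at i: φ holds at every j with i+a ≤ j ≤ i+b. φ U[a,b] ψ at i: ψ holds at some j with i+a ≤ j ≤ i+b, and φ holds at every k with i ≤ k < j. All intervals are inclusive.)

Yes

Check (grant U[0,1] (grant ∨ busy)) at every j in [1,6]:
  j=1: holds
  j=2: holds
  j=3: holds
  j=4: holds
  j=5: holds
  j=6: holds
All positions satisfy it → formula holds.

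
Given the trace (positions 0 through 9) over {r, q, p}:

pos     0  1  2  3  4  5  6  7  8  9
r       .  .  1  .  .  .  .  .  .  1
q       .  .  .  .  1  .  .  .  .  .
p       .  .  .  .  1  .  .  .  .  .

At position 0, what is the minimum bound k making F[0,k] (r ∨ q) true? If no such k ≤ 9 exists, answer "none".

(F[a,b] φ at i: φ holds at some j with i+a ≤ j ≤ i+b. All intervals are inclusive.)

Scan j = 0,1,… for (r ∨ q):
  j=0: fails
  j=1: fails
  j=2: holds
First hit at j=2, so smallest k = 2-0 = 2.

2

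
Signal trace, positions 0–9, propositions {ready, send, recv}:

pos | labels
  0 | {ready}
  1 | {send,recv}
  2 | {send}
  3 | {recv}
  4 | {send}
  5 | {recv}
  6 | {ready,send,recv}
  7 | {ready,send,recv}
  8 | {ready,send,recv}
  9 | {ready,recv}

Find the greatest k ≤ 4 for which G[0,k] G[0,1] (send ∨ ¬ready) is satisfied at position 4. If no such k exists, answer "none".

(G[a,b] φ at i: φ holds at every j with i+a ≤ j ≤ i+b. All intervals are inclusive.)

G[0,1] (send ∨ ¬ready) must hold from j=4 onward; find where it first fails.
  j=4: holds
  j=5: holds
  j=6: holds
  j=7: holds
  j=8: fails
Holds on [4,7], so largest k = 3.

3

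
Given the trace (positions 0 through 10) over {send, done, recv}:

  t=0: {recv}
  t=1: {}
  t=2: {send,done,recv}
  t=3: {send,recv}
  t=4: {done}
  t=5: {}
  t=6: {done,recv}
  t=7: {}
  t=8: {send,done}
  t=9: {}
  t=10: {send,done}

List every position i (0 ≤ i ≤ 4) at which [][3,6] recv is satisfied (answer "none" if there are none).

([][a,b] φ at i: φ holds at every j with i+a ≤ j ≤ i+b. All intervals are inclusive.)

Evaluate at each i in [0,4]:
  i=0: ✗ (fails at j=4)
  i=1: ✗ (fails at j=4)
  i=2: ✗ (fails at j=5)
  i=3: ✗ (fails at j=7)
  i=4: ✗ (fails at j=7)

none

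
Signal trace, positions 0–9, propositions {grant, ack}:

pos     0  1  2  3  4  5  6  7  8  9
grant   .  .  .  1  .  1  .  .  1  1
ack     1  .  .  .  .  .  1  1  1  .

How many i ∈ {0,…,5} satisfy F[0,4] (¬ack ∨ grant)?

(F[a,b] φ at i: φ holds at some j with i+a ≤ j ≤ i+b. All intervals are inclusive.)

6

Evaluate at each i in [0,5]:
  i=0: ✓ (witness j=1)
  i=1: ✓ (witness j=1)
  i=2: ✓ (witness j=2)
  i=3: ✓ (witness j=3)
  i=4: ✓ (witness j=4)
  i=5: ✓ (witness j=5)
Positions where it holds: {0, 1, 2, 3, 4, 5} → 6.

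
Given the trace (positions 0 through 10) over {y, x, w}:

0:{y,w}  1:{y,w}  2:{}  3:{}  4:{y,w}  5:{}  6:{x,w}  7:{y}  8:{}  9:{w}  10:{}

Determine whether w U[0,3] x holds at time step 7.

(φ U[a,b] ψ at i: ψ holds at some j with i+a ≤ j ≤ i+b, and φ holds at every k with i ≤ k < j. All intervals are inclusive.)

No

Need some j in [7,10] with x, and w at every k in [7,j-1].
  j=7: x false.
  j=8: x false.
  j=9: x false.
  j=10: x false.
No j in the window works → until fails.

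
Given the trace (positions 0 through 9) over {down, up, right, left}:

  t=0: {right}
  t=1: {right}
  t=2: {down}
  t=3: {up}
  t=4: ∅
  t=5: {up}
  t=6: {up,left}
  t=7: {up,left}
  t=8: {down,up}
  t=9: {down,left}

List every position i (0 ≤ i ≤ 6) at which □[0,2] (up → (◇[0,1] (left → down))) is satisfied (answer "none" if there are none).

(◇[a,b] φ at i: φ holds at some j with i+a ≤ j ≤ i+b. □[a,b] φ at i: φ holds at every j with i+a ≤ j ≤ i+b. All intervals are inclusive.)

0, 1, 2, 3

Evaluate at each i in [0,6]:
  i=0: ✓ (all of [0,2])
  i=1: ✓ (all of [1,3])
  i=2: ✓ (all of [2,4])
  i=3: ✓ (all of [3,5])
  i=4: ✗ (fails at j=6)
  i=5: ✗ (fails at j=6)
  i=6: ✗ (fails at j=6)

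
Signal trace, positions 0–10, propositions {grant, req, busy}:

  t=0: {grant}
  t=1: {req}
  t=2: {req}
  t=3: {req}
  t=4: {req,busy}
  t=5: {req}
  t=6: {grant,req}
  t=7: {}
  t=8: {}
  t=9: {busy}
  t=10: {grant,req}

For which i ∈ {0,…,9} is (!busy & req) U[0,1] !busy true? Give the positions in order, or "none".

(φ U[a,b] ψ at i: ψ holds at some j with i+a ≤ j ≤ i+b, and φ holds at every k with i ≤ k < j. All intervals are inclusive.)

0, 1, 2, 3, 5, 6, 7, 8

Evaluate at each i in [0,9]:
  i=0: ✓ (rhs at j=0)
  i=1: ✓ (rhs at j=1)
  i=2: ✓ (rhs at j=2)
  i=3: ✓ (rhs at j=3)
  i=4: ✗ (lhs fails at k=4 before rhs at j=5)
  i=5: ✓ (rhs at j=5)
  i=6: ✓ (rhs at j=6)
  i=7: ✓ (rhs at j=7)
  i=8: ✓ (rhs at j=8)
  i=9: ✗ (lhs fails at k=9 before rhs at j=10)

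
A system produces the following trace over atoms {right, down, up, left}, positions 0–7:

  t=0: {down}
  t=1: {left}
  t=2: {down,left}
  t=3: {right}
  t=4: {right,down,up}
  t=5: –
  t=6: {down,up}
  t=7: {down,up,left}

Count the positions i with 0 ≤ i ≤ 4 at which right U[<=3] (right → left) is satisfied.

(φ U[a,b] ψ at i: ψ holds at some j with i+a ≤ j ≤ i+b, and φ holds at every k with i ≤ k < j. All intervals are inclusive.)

Evaluate at each i in [0,4]:
  i=0: ✓ (rhs at j=0)
  i=1: ✓ (rhs at j=1)
  i=2: ✓ (rhs at j=2)
  i=3: ✓ (rhs at j=5; lhs holds on [3,4])
  i=4: ✓ (rhs at j=5; lhs holds on [4,4])
Positions where it holds: {0, 1, 2, 3, 4} → 5.

5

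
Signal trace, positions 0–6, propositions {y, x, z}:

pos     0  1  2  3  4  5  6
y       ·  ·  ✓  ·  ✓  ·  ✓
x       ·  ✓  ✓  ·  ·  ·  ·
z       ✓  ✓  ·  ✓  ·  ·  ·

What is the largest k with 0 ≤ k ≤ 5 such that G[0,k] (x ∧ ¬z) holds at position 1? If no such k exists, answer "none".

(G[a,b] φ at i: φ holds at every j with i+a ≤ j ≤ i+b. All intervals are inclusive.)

none

(x ∧ ¬z) must hold from j=1 onward; find where it first fails.
  j=1: fails → no k works.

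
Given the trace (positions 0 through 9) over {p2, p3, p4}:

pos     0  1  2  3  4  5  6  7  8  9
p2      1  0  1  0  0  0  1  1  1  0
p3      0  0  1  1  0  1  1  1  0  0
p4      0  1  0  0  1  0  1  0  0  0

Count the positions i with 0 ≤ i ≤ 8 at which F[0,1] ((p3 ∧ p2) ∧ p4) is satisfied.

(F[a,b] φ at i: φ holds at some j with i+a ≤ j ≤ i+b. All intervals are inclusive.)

2

Evaluate at each i in [0,8]:
  i=0: ✗ (none in [0,1])
  i=1: ✗ (none in [1,2])
  i=2: ✗ (none in [2,3])
  i=3: ✗ (none in [3,4])
  i=4: ✗ (none in [4,5])
  i=5: ✓ (witness j=6)
  i=6: ✓ (witness j=6)
  i=7: ✗ (none in [7,8])
  i=8: ✗ (none in [8,9])
Positions where it holds: {5, 6} → 2.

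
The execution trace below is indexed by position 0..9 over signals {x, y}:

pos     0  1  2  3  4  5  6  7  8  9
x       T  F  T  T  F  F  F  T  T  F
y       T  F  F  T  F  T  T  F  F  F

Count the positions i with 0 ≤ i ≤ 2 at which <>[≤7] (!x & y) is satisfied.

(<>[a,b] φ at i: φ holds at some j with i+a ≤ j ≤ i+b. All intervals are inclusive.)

3

Evaluate at each i in [0,2]:
  i=0: ✓ (witness j=5)
  i=1: ✓ (witness j=5)
  i=2: ✓ (witness j=5)
Positions where it holds: {0, 1, 2} → 3.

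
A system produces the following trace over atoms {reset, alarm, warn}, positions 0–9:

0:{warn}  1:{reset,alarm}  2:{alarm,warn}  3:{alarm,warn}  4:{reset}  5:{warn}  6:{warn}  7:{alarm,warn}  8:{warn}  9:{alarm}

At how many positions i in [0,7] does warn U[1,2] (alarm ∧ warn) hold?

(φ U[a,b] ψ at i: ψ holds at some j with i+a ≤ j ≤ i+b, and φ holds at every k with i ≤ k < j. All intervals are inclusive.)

Evaluate at each i in [0,7]:
  i=0: ✗ (lhs fails at k=1 before rhs at j=2)
  i=1: ✗ (lhs fails at k=1 before rhs at j=2)
  i=2: ✓ (rhs at j=3; lhs holds on [2,2])
  i=3: ✗ (no rhs in [4,5])
  i=4: ✗ (no rhs in [5,6])
  i=5: ✓ (rhs at j=7; lhs holds on [5,6])
  i=6: ✓ (rhs at j=7; lhs holds on [6,6])
  i=7: ✗ (no rhs in [8,9])
Positions where it holds: {2, 5, 6} → 3.

3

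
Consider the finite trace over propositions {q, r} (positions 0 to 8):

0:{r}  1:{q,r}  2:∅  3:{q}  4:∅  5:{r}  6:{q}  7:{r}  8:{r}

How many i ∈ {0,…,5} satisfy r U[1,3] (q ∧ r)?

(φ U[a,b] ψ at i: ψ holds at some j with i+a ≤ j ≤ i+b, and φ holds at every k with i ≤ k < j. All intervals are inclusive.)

Evaluate at each i in [0,5]:
  i=0: ✓ (rhs at j=1; lhs holds on [0,0])
  i=1: ✗ (no rhs in [2,4])
  i=2: ✗ (no rhs in [3,5])
  i=3: ✗ (no rhs in [4,6])
  i=4: ✗ (no rhs in [5,7])
  i=5: ✗ (no rhs in [6,8])
Positions where it holds: {0} → 1.

1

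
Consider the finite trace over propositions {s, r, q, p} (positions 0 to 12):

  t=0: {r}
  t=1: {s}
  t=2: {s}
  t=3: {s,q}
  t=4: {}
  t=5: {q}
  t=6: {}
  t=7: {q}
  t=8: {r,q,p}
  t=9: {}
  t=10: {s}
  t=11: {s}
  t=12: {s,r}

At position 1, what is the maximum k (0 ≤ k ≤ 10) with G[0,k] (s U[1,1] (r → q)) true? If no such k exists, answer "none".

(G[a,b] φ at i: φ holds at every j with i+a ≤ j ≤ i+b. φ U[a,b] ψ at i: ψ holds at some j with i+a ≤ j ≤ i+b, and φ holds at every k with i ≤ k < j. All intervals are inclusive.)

2

(s U[1,1] (r → q)) must hold from j=1 onward; find where it first fails.
  j=1: holds
  j=2: holds
  j=3: holds
  j=4: fails
Holds on [1,3], so largest k = 2.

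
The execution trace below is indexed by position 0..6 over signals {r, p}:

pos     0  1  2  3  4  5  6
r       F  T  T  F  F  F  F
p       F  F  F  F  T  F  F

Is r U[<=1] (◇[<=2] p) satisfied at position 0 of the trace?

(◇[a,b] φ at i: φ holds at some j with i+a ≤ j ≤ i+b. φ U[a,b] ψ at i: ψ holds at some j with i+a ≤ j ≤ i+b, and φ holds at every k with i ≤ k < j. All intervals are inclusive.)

Need some j in [0,1] with ◇[<=2] p, and r at every k in [0,j-1].
  j=0: ◇[<=2] p — fails (none in [0,2]).
  j=1: ◇[<=2] p — fails (none in [1,3]).
No j in the window works → until fails.

Does not hold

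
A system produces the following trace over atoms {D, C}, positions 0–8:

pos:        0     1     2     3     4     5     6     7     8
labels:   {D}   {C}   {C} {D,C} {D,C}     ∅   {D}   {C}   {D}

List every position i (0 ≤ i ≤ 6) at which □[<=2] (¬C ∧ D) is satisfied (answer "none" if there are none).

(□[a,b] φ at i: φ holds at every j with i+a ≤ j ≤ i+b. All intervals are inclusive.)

Evaluate at each i in [0,6]:
  i=0: ✗ (fails at j=1)
  i=1: ✗ (fails at j=1)
  i=2: ✗ (fails at j=2)
  i=3: ✗ (fails at j=3)
  i=4: ✗ (fails at j=4)
  i=5: ✗ (fails at j=5)
  i=6: ✗ (fails at j=7)

none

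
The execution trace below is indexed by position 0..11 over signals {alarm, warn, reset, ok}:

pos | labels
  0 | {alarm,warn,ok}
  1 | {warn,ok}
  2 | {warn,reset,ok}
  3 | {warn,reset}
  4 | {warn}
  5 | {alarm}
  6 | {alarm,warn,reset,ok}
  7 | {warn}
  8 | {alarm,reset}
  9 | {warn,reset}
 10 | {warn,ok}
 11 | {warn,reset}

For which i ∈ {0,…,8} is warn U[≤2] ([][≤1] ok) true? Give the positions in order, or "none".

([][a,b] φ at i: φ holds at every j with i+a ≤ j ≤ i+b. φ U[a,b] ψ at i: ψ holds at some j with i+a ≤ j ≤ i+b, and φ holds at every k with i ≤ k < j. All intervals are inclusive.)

0, 1

Evaluate at each i in [0,8]:
  i=0: ✓ (rhs at j=0)
  i=1: ✓ (rhs at j=1)
  i=2: ✗ (no rhs in [2,4])
  i=3: ✗ (no rhs in [3,5])
  i=4: ✗ (no rhs in [4,6])
  i=5: ✗ (no rhs in [5,7])
  i=6: ✗ (no rhs in [6,8])
  i=7: ✗ (no rhs in [7,9])
  i=8: ✗ (no rhs in [8,10])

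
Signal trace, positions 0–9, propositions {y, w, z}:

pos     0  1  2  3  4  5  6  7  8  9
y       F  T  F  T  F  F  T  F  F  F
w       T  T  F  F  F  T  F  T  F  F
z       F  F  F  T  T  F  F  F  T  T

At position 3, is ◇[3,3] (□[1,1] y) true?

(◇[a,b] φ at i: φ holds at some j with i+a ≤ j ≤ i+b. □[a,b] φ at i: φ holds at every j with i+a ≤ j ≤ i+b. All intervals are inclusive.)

No

Check □[1,1] y at each j in [6,6]:
  j=6: fails at 7
No position in the window satisfies it → formula fails.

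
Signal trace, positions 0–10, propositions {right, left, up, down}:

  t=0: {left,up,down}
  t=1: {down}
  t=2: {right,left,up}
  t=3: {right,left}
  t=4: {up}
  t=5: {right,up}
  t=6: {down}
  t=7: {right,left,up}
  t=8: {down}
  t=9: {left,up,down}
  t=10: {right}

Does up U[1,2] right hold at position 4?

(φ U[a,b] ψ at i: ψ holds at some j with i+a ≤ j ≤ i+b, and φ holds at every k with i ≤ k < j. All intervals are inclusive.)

Holds

Need some j in [5,6] with right, and up at every k in [4,j-1].
  j=5: right holds; up holds at every k in [4,4] → satisfied.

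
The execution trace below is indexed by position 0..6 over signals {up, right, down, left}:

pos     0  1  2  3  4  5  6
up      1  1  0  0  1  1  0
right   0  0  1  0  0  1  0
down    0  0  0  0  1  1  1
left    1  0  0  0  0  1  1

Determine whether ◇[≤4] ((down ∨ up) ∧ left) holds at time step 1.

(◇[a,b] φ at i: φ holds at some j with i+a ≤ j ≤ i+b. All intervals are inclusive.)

Check ((down ∨ up) ∧ left) at each j in [1,5]:
  j=1: false
  j=2: false
  j=3: false
  j=4: false
  j=5: true
Found at j=5 → formula holds.

True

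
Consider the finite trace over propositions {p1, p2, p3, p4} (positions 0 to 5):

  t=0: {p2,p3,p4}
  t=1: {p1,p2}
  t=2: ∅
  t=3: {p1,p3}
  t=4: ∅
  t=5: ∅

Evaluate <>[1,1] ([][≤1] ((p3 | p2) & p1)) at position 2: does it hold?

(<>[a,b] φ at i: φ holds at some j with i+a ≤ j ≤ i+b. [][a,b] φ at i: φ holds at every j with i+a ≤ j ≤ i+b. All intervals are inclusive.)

Check [][≤1] ((p3 | p2) & p1) at each j in [3,3]:
  j=3: fails at 4
No position in the window satisfies it → formula fails.

False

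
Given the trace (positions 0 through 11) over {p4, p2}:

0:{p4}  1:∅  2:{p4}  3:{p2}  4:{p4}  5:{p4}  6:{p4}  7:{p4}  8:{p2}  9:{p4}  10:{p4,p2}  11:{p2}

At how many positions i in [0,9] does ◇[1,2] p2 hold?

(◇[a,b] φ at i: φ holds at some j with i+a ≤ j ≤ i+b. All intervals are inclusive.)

Evaluate at each i in [0,9]:
  i=0: ✗ (none in [1,2])
  i=1: ✓ (witness j=3)
  i=2: ✓ (witness j=3)
  i=3: ✗ (none in [4,5])
  i=4: ✗ (none in [5,6])
  i=5: ✗ (none in [6,7])
  i=6: ✓ (witness j=8)
  i=7: ✓ (witness j=8)
  i=8: ✓ (witness j=10)
  i=9: ✓ (witness j=10)
Positions where it holds: {1, 2, 6, 7, 8, 9} → 6.

6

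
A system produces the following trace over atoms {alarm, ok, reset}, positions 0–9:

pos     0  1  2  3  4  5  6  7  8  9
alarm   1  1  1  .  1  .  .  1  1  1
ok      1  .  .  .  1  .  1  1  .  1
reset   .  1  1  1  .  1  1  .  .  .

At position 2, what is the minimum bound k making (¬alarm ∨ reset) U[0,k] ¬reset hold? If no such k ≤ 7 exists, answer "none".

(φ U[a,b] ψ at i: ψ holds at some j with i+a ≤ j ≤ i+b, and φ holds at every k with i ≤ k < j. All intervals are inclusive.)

Need earliest j ≥ 2 with ¬reset, and (¬alarm ∨ reset) at every k in [2,j-1].
  j=2: rhs fails.
  j=3: rhs fails.
  j=4: rhs holds; lhs holds on [2,3]. k = 2.

2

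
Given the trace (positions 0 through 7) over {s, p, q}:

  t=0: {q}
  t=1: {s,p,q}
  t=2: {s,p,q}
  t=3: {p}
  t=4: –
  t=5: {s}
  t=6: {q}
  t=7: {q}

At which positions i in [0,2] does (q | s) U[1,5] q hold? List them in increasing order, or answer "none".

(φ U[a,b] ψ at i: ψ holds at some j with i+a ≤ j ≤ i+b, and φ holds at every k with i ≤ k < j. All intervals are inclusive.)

Evaluate at each i in [0,2]:
  i=0: ✓ (rhs at j=1; lhs holds on [0,0])
  i=1: ✓ (rhs at j=2; lhs holds on [1,1])
  i=2: ✗ (lhs fails at k=3 before rhs at j=6)

0, 1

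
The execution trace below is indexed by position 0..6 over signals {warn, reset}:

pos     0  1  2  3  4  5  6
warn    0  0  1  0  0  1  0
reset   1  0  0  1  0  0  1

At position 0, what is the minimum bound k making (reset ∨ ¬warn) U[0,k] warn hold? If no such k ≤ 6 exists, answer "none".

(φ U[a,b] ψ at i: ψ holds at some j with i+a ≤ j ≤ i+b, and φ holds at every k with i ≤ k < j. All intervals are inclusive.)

2

Need earliest j ≥ 0 with warn, and (reset ∨ ¬warn) at every k in [0,j-1].
  j=0: rhs fails.
  j=1: rhs fails.
  j=2: rhs holds; lhs holds on [0,1]. k = 2.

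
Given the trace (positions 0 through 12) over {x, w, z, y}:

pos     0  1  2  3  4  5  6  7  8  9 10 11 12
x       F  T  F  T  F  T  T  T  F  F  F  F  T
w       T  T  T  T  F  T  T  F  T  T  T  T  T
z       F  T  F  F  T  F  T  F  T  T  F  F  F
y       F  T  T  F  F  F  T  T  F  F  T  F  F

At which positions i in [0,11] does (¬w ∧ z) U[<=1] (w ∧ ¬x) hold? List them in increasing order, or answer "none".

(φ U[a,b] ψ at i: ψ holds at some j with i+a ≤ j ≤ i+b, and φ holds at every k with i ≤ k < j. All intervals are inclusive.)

Evaluate at each i in [0,11]:
  i=0: ✓ (rhs at j=0)
  i=1: ✗ (lhs fails at k=1 before rhs at j=2)
  i=2: ✓ (rhs at j=2)
  i=3: ✗ (no rhs in [3,4])
  i=4: ✗ (no rhs in [4,5])
  i=5: ✗ (no rhs in [5,6])
  i=6: ✗ (no rhs in [6,7])
  i=7: ✗ (lhs fails at k=7 before rhs at j=8)
  i=8: ✓ (rhs at j=8)
  i=9: ✓ (rhs at j=9)
  i=10: ✓ (rhs at j=10)
  i=11: ✓ (rhs at j=11)

0, 2, 8, 9, 10, 11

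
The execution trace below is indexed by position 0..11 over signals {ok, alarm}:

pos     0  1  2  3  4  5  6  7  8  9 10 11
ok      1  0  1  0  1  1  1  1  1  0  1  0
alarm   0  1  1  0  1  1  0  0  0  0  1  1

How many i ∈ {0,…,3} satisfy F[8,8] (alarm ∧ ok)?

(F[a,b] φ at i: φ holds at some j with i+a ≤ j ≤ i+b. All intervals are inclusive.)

Evaluate at each i in [0,3]:
  i=0: ✗ (none in [8,8])
  i=1: ✗ (none in [9,9])
  i=2: ✓ (witness j=10)
  i=3: ✗ (none in [11,11])
Positions where it holds: {2} → 1.

1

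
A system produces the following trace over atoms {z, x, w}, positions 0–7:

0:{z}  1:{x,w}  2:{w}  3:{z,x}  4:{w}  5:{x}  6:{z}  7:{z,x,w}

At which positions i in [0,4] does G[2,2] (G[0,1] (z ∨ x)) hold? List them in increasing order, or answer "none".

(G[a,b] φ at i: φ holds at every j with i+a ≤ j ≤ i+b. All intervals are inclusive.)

3, 4

Evaluate at each i in [0,4]:
  i=0: ✗ (fails at j=2)
  i=1: ✗ (fails at j=3)
  i=2: ✗ (fails at j=4)
  i=3: ✓ (all of [5,5])
  i=4: ✓ (all of [6,6])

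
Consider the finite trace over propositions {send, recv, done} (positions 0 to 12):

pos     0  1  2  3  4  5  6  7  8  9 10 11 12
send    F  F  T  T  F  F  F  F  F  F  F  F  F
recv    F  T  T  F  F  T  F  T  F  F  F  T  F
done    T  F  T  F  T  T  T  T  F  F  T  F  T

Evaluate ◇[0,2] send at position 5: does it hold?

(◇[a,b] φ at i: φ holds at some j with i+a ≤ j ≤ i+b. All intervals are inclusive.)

No

Check send at each j in [5,7]:
  j=5: false
  j=6: false
  j=7: false
No position in the window satisfies it → formula fails.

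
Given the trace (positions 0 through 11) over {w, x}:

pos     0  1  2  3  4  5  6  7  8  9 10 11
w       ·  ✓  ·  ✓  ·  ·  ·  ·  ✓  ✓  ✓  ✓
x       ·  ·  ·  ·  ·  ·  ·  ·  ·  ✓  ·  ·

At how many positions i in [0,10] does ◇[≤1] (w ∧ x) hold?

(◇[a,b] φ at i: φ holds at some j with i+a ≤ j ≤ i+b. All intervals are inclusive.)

2

Evaluate at each i in [0,10]:
  i=0: ✗ (none in [0,1])
  i=1: ✗ (none in [1,2])
  i=2: ✗ (none in [2,3])
  i=3: ✗ (none in [3,4])
  i=4: ✗ (none in [4,5])
  i=5: ✗ (none in [5,6])
  i=6: ✗ (none in [6,7])
  i=7: ✗ (none in [7,8])
  i=8: ✓ (witness j=9)
  i=9: ✓ (witness j=9)
  i=10: ✗ (none in [10,11])
Positions where it holds: {8, 9} → 2.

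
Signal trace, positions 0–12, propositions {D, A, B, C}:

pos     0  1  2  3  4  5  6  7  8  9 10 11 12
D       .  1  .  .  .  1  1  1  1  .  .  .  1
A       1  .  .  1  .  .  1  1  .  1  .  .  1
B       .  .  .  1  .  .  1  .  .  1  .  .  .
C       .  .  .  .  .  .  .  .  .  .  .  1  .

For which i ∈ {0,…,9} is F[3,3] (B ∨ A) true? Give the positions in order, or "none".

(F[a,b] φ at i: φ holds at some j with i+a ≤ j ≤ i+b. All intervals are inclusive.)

0, 3, 4, 6, 9

Evaluate at each i in [0,9]:
  i=0: ✓ (witness j=3)
  i=1: ✗ (none in [4,4])
  i=2: ✗ (none in [5,5])
  i=3: ✓ (witness j=6)
  i=4: ✓ (witness j=7)
  i=5: ✗ (none in [8,8])
  i=6: ✓ (witness j=9)
  i=7: ✗ (none in [10,10])
  i=8: ✗ (none in [11,11])
  i=9: ✓ (witness j=12)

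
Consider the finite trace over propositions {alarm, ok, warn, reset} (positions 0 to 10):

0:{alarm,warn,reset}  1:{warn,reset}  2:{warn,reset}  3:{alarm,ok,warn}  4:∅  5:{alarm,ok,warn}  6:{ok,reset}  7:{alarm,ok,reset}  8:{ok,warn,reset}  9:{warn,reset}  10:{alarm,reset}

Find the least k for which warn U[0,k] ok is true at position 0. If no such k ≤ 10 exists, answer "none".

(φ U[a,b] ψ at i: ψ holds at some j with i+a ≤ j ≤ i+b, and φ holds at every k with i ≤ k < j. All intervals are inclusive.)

Need earliest j ≥ 0 with ok, and warn at every k in [0,j-1].
  j=0: rhs fails.
  j=1: rhs fails.
  j=2: rhs fails.
  j=3: rhs holds; lhs holds on [0,2]. k = 3.

3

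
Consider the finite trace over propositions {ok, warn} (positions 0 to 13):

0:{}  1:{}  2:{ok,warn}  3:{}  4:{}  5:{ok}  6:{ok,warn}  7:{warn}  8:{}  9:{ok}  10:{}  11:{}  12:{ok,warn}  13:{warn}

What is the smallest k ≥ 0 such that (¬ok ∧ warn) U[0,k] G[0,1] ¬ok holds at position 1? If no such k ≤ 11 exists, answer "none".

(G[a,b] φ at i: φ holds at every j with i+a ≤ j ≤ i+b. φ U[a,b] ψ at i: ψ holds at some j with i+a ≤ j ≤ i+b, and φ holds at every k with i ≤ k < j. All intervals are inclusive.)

Need earliest j ≥ 1 with G[0,1] ¬ok, and (¬ok ∧ warn) at every k in [1,j-1].
  j=1: rhs fails.
  j=2: rhs fails.
  j=3: rhs holds but lhs fails at k=1.
  j=4: rhs fails.
  j=5: rhs fails.
  j=6: rhs fails.
  j=7: rhs holds but lhs fails at k=1.
  j=8: rhs fails.
  j=9: rhs fails.
  j=10: rhs holds but lhs fails at k=1.
  j=11: rhs fails.
  j=12: rhs fails.
No witness within the range → none.

none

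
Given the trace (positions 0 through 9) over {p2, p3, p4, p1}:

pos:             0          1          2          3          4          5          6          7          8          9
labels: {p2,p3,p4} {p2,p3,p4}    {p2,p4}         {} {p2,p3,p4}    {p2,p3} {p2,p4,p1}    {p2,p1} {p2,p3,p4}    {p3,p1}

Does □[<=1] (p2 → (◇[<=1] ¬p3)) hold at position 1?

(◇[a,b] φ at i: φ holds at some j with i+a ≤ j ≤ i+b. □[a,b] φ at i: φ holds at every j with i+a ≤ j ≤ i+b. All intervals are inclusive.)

Holds

Check (p2 → (◇[<=1] ¬p3)) at every j in [1,2]:
  j=1: antecedent true; consequent holds (witness at 2) → ✓
  j=2: antecedent true; consequent holds (witness at 2) → ✓
All positions satisfy it → formula holds.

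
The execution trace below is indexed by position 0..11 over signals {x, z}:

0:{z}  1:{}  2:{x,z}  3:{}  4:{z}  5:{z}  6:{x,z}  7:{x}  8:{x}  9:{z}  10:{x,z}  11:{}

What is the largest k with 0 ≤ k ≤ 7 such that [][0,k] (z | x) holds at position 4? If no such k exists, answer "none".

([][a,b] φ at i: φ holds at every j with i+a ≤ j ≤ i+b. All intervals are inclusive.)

6

(z | x) must hold from j=4 onward; find where it first fails.
  j=4: holds
  j=5: holds
  j=6: holds
  j=7: holds
  j=8: holds
  j=9: holds
  j=10: holds
  j=11: fails
Holds on [4,10], so largest k = 6.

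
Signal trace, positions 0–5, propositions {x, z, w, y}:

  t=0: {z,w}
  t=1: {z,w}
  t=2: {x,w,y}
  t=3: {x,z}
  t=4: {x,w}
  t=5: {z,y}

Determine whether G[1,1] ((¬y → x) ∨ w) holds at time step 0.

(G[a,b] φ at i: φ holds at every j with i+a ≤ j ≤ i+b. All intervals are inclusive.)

Check ((¬y → x) ∨ w) at every j in [1,1]:
  j=1: true
All positions satisfy it → formula holds.

True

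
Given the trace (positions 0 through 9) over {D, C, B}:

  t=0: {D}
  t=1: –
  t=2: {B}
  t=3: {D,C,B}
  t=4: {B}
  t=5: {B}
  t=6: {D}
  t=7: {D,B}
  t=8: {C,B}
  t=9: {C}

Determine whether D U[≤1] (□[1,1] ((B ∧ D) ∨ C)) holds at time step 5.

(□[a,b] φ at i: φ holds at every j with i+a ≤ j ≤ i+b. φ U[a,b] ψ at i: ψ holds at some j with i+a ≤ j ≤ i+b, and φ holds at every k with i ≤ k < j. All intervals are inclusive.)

No

Need some j in [5,6] with □[1,1] ((B ∧ D) ∨ C), and D at every k in [5,j-1].
  j=5: □[1,1] ((B ∧ D) ∨ C) — fails at 6.
  j=6: □[1,1] ((B ∧ D) ∨ C) holds, but D fails at k=5 → not this j.
No j in the window works → until fails.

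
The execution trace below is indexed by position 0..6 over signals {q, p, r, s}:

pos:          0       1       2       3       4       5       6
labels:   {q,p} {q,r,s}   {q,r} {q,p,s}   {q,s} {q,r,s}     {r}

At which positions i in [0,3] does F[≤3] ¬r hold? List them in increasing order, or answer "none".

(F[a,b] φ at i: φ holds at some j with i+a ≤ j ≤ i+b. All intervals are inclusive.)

0, 1, 2, 3

Evaluate at each i in [0,3]:
  i=0: ✓ (witness j=0)
  i=1: ✓ (witness j=3)
  i=2: ✓ (witness j=3)
  i=3: ✓ (witness j=3)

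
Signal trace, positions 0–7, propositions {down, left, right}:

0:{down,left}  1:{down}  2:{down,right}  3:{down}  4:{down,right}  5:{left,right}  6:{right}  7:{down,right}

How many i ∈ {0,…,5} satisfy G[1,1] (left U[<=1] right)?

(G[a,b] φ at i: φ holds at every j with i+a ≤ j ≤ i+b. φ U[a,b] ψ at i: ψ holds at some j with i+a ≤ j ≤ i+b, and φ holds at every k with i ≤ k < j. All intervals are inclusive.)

Evaluate at each i in [0,5]:
  i=0: ✗ (fails at j=1)
  i=1: ✓ (all of [2,2])
  i=2: ✗ (fails at j=3)
  i=3: ✓ (all of [4,4])
  i=4: ✓ (all of [5,5])
  i=5: ✓ (all of [6,6])
Positions where it holds: {1, 3, 4, 5} → 4.

4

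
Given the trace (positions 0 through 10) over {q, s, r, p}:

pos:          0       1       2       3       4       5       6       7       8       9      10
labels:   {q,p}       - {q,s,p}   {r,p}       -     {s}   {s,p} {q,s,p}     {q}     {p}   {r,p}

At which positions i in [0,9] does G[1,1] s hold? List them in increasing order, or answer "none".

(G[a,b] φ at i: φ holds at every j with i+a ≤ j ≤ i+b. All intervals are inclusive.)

Evaluate at each i in [0,9]:
  i=0: ✗ (fails at j=1)
  i=1: ✓ (all of [2,2])
  i=2: ✗ (fails at j=3)
  i=3: ✗ (fails at j=4)
  i=4: ✓ (all of [5,5])
  i=5: ✓ (all of [6,6])
  i=6: ✓ (all of [7,7])
  i=7: ✗ (fails at j=8)
  i=8: ✗ (fails at j=9)
  i=9: ✗ (fails at j=10)

1, 4, 5, 6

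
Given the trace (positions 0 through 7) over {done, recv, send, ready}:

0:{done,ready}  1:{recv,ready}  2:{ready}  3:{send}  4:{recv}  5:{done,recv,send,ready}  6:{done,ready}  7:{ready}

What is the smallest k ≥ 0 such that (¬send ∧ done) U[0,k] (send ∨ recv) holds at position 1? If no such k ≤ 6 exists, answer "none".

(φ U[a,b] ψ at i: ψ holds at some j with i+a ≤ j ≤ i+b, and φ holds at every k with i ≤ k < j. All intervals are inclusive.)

Need earliest j ≥ 1 with (send ∨ recv), and (¬send ∧ done) at every k in [1,j-1].
  j=1: rhs holds (empty prefix). k = 0.

0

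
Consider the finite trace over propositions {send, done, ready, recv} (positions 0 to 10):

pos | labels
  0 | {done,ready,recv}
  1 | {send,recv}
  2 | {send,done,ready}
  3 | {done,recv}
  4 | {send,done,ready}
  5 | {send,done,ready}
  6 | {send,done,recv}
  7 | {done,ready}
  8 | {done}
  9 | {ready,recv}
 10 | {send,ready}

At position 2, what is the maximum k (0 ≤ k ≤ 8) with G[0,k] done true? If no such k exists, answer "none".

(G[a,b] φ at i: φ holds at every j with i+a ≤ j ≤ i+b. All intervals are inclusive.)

done must hold from j=2 onward; find where it first fails.
  j=2: holds
  j=3: holds
  j=4: holds
  j=5: holds
  j=6: holds
  j=7: holds
  j=8: holds
  j=9: fails
Holds on [2,8], so largest k = 6.

6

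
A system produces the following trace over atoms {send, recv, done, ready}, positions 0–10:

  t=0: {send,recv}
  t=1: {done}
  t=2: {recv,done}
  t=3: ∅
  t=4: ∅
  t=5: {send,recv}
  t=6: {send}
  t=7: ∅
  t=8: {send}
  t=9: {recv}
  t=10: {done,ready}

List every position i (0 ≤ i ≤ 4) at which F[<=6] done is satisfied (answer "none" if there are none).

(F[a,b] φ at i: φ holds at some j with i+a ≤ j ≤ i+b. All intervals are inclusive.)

Evaluate at each i in [0,4]:
  i=0: ✓ (witness j=1)
  i=1: ✓ (witness j=1)
  i=2: ✓ (witness j=2)
  i=3: ✗ (none in [3,9])
  i=4: ✓ (witness j=10)

0, 1, 2, 4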